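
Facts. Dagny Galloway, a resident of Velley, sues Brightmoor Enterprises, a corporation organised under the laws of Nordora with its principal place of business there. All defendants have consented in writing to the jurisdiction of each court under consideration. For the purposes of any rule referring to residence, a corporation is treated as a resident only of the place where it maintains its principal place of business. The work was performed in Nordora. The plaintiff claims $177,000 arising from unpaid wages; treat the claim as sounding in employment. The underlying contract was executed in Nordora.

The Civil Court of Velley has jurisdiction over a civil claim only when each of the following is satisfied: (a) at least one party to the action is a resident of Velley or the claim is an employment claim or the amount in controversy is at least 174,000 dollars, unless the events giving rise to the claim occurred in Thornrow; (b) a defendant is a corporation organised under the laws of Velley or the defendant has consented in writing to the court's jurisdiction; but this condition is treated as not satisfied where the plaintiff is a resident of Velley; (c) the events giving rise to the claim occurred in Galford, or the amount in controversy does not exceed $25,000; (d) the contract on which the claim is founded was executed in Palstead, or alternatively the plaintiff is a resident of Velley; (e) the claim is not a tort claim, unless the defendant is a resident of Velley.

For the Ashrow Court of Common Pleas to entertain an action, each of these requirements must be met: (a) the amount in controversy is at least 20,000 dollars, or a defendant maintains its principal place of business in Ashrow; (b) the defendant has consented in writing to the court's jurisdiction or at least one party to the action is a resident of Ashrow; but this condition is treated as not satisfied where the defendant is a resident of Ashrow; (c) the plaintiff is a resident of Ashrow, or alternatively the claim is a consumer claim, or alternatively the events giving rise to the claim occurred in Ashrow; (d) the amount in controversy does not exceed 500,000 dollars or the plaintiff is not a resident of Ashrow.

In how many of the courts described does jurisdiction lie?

0

The Civil Court of Velley:
  (a) Dagny Galloway resides in Velley, so one alternative holds. Condition met.
  (b) Every defendant has filed written consent, so this disjunct is met. But the carve-out bites: the plaintiff resides in Velley. Not met.
  (c) The operative events occurred in Nordora, not Galford; the amount in controversy is 177,000 dollars, above the 25,000 dollars ceiling — none of the alternatives is met. Condition not met.
  (d) The plaintiff resides in Velley, so this disjunct is met. Satisfied.
  (e) The claim is an employment claim, not a tort claim. Condition met.
  → At least one condition fails; no jurisdiction.
The Ashrow Court of Common Pleas:
  (a) The amount in controversy is USD 177,000, which meets the USD 20,000 floor, which satisfies one of the alternatives. Satisfied.
  (b) Every defendant has filed written consent, which satisfies one of the alternatives. The carve-out does not apply: the defendant resides in Nordora, not Ashrow. Satisfied.
  (c) The plaintiff resides in Velley, not Ashrow; the claim is an employment claim, not a consumer claim; the operative events occurred in Nordora, not Ashrow — no alternative holds. Fails.
  (d) The amount in controversy is 177,000 dollars, within the USD 500,000 ceiling, so one alternative holds. Satisfied.
  → The court lacks jurisdiction.
No court satisfies all of its conditions.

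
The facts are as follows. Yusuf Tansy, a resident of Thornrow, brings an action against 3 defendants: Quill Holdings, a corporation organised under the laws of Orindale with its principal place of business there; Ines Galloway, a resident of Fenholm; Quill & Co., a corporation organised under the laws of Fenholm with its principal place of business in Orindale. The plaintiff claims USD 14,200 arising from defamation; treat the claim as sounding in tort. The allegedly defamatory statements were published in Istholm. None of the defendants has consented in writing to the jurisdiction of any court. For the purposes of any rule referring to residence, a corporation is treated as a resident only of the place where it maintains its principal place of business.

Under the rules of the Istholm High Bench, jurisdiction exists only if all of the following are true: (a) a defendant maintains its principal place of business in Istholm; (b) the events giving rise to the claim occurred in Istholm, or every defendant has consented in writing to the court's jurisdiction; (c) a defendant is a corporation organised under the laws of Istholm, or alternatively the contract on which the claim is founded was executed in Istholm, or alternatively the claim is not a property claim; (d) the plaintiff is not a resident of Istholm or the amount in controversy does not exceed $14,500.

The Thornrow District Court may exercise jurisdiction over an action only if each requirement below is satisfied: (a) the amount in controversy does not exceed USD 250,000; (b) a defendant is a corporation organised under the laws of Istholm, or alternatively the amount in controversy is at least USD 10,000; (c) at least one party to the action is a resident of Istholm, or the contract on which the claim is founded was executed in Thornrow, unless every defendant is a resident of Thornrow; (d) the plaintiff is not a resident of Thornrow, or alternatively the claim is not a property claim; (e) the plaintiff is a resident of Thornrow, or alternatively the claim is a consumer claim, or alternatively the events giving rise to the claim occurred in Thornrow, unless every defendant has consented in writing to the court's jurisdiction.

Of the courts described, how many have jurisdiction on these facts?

The Istholm High Bench:
  (a) The corporate defendant(s) have their principal place of business in Orindale, not Istholm. Condition not met.
  (b) The operative events occurred in Istholm, so this disjunct is met. Met.
  (c) The claim is a tort claim, not a property claim, so this disjunct is met. Satisfied.
  (d) The plaintiff resides in Thornrow, which is not Istholm, which satisfies one of the alternatives. Met.
  → Not every requirement is met — no jurisdiction.
The Thornrow District Court:
  (a) The amount in controversy is 14,200 dollars, within the $250,000 ceiling. Met.
  (b) The amount in controversy is $14,200, which meets the 10,000 dollars floor, so one alternative holds. Condition met.
  (c) No party resides in Istholm; no contract (and hence no place of execution) is alleged — no alternative holds. Nor does the 'unless' clause help: the defendants reside as follows — Quill Holdings in Orindale, Ines Galloway in Fenholm, Quill & Co. in Orindale — not all in Thornrow. Not met.
  (d) The claim is a tort claim, not a property claim, so this disjunct is met. Condition met.
  (e) The plaintiff resides in Thornrow — that alternative is enough. Satisfied.
  → At least one condition fails; no jurisdiction.
No court satisfies all of its conditions.

0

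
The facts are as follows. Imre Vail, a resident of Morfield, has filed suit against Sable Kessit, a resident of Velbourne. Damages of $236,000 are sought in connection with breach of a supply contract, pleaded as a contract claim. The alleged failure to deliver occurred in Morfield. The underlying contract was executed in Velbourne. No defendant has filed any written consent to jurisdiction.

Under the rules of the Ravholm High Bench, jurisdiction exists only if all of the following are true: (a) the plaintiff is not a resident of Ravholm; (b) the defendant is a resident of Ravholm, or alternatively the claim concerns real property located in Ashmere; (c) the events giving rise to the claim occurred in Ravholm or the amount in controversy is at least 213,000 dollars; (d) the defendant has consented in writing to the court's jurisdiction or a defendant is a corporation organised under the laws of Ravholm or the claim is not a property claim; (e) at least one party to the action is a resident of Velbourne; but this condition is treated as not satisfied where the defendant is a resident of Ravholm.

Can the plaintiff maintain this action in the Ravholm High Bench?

No

The Ravholm High Bench:
  (a) The plaintiff resides in Morfield, which is not Ravholm. Satisfied.
  (b) The defendant resides in Velbourne, not Ravholm; the claim does not concern real property — no alternative holds. Not met.
  (c) The amount in controversy is $236,000, which meets the 213,000 dollars floor, so this disjunct is met. Satisfied.
  (d) The claim is a contract claim, not a property claim, which satisfies one of the alternatives. Met.
  (e) Sable Kessit resides in Velbourne. The carve-out does not apply: the defendant resides in Velbourne, not Ravholm. Condition met.
  → The court lacks jurisdiction.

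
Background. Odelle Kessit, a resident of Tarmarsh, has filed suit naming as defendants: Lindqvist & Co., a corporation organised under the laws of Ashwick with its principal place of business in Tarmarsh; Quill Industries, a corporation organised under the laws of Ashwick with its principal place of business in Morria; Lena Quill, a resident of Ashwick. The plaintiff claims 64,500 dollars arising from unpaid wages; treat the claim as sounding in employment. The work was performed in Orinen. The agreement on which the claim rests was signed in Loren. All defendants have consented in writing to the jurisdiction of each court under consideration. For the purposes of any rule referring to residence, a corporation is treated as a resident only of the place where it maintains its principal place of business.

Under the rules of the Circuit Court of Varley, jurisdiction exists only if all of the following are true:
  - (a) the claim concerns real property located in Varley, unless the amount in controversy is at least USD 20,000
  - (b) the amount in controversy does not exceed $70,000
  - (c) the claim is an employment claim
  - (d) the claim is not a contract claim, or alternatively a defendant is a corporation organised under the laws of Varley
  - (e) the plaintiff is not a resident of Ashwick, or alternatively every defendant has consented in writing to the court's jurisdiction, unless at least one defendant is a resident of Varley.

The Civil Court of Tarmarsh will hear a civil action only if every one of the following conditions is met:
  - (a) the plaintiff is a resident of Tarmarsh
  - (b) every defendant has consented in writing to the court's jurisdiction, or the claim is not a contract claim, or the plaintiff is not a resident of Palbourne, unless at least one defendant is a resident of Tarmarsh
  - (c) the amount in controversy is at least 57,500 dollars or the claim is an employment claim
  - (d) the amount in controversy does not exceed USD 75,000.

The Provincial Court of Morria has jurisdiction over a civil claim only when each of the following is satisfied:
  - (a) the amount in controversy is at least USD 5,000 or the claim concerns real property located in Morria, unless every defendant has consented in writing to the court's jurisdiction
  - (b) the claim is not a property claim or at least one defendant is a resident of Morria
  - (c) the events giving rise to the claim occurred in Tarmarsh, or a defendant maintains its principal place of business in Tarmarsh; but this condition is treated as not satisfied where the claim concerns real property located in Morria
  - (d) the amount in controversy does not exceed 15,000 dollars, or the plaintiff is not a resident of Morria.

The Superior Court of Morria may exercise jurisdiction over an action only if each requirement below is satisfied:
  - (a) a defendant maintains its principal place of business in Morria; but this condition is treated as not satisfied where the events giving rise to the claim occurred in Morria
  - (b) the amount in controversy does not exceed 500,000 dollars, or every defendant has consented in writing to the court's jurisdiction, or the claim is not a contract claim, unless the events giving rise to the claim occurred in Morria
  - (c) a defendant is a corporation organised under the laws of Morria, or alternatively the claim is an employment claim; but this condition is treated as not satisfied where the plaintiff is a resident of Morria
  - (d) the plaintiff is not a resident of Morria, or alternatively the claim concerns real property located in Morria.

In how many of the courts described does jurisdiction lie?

The Circuit Court of Varley:
  (a) The claim does not concern real property. But the amount in controversy is 64,500 dollars, which meets the USD 20,000 floor, and the 'unless' clause therefore excuses the requirement. Met.
  (b) The amount in controversy is USD 64,500, within the $70,000 ceiling. Satisfied.
  (c) The claim is an employment claim. Satisfied.
  (d) The claim is an employment claim, not a contract claim — that alternative is enough. Satisfied.
  (e) The plaintiff resides in Tarmarsh, which is not Ashwick, so one alternative holds. Met.
  → The court has jurisdiction.
The Civil Court of Tarmarsh:
  (a) The plaintiff resides in Tarmarsh. Satisfied.
  (b) Every defendant has filed written consent, which satisfies one of the alternatives. Satisfied.
  (c) The amount in controversy is 64,500 dollars, which meets the 57,500 dollars floor — that alternative is enough. Satisfied.
  (d) The amount in controversy is USD 64,500, within the 75,000 dollars ceiling. Condition met.
  → All conditions met; jurisdiction exists.
The Provincial Court of Morria:
  (a) The amount in controversy is $64,500, which meets the USD 5,000 floor, so one alternative holds. Satisfied.
  (b) The claim is an employment claim, not a property claim, which satisfies one of the alternatives. Satisfied.
  (c) Lindqvist & Co. has its principal place of business in Tarmarsh, which satisfies one of the alternatives. And the carve-out is inapplicable — the claim does not concern real property. Condition met.
  (d) The plaintiff resides in Tarmarsh, which is not Morria, which satisfies one of the alternatives. Met.
  → All conditions met; jurisdiction exists.
The Superior Court of Morria:
  (a) Quill Industries has its principal place of business in Morria. And the carve-out is inapplicable — the operative events occurred in Orinen, not Morria. Satisfied.
  (b) The amount in controversy is 64,500 dollars, within the $500,000 ceiling, so one alternative holds. Met.
  (c) The claim is an employment claim — that alternative is enough. And the carve-out is inapplicable — the plaintiff resides in Tarmarsh, not Morria. Condition met.
  (d) The plaintiff resides in Tarmarsh, which is not Morria, so this disjunct is met. Met.
  → The court has jurisdiction.
Courts with jurisdiction: the Circuit Court of Varley, the Civil Court of Tarmarsh, the Provincial Court of Morria, the Superior Court of Morria — 4 in total.

4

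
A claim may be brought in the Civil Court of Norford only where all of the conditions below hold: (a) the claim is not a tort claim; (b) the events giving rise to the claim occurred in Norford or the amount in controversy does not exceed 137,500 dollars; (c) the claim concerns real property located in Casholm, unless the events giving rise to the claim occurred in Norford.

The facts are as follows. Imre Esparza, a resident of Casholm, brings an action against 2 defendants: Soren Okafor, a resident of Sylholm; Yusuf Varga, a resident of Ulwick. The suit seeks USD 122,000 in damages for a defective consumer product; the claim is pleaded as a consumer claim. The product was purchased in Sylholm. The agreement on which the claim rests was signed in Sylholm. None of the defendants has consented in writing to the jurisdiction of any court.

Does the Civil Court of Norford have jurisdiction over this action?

The Civil Court of Norford:
  (a) The claim is a consumer claim, not a tort claim. Satisfied.
  (b) The amount in controversy is $122,000, within the 137,500 dollars ceiling, so this disjunct is met. Satisfied.
  (c) The claim does not concern real property. And the operative events occurred in Sylholm, not Norford, so the proviso does not save it. Condition not met.
  → Not every requirement is met — no jurisdiction.

No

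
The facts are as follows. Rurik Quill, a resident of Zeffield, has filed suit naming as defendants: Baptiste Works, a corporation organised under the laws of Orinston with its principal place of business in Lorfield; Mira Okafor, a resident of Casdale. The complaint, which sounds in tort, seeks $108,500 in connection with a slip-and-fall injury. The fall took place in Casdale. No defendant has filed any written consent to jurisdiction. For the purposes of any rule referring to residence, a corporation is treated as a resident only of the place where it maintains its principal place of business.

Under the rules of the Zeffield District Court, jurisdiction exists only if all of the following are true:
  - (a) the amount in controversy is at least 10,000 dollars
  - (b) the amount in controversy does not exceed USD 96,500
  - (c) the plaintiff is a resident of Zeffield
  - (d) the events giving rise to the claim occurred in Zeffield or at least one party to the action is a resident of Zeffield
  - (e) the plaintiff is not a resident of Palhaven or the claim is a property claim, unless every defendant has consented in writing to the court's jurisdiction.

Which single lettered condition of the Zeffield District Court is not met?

The Zeffield District Court:
  (a) The amount in controversy is $108,500, which meets the 10,000 dollars floor. Condition met.
  (b) The amount in controversy is $108,500, above the 96,500 dollars ceiling. Fails.
  (c) The plaintiff resides in Zeffield. Met.
  (d) Rurik Quill resides in Zeffield, so one alternative holds. Satisfied.
  (e) The plaintiff resides in Zeffield, which is not Palhaven — that alternative is enough. Satisfied.
Only condition (b) fails.

(b)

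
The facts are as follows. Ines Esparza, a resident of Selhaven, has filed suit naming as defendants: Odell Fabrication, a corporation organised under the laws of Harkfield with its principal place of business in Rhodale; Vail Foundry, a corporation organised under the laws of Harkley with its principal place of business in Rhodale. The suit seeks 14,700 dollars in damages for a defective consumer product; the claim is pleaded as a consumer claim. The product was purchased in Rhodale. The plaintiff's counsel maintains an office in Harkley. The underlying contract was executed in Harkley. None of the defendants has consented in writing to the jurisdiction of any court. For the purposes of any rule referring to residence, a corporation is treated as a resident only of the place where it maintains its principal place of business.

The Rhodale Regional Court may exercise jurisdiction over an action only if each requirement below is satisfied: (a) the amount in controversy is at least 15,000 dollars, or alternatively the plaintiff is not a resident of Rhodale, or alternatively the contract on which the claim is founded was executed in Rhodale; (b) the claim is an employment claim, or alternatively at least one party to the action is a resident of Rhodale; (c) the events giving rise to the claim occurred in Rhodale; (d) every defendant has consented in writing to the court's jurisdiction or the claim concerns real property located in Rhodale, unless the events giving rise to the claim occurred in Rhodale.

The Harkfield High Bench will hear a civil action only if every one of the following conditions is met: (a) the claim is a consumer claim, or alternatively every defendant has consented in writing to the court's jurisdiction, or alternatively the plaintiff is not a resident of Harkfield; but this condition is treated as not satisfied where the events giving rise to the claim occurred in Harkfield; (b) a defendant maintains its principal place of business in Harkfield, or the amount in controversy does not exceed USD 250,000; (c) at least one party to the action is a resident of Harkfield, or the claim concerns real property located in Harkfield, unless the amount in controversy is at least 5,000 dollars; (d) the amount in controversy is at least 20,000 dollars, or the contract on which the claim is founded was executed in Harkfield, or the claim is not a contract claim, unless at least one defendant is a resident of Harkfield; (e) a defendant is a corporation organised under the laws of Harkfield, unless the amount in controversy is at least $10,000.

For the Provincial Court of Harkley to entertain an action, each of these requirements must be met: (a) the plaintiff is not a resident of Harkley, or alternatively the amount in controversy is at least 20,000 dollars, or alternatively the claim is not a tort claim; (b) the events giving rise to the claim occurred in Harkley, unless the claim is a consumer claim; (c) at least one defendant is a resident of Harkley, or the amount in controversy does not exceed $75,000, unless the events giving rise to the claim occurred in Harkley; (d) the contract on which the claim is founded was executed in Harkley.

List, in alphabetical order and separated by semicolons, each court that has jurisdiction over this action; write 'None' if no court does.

the Harkfield High Bench; the Provincial Court of Harkley; the Rhodale Regional Court

The Rhodale Regional Court:
  (a) The plaintiff resides in Selhaven, which is not Rhodale, which satisfies one of the alternatives. Condition met.
  (b) Odell Fabrication resides in Rhodale, which satisfies one of the alternatives. Satisfied.
  (c) The operative events occurred in Rhodale. Condition met.
  (d) No such written consent has been filed; the claim does not concern real property — none of the alternatives is met. However, the operative events occurred in Rhodale, so the 'unless' proviso supplies this condition. Condition met.
  → Jurisdiction lies.
The Harkfield High Bench:
  (a) The claim is a consumer claim, which satisfies one of the alternatives. The carve-out does not apply: the operative events occurred in Rhodale, not Harkfield. Satisfied.
  (b) The amount in controversy is USD 14,700, within the $250,000 ceiling, so this disjunct is met. Condition met.
  (c) No party resides in Harkfield; the claim does not concern real property — none of the alternatives is met. But the amount in controversy is $14,700, which meets the 5,000 dollars floor, and the 'unless' clause therefore excuses the requirement. Condition met.
  (d) The claim is a consumer claim, not a contract claim, so this disjunct is met. Condition met.
  (e) Odell Fabrication is organised under the laws of Harkfield. Met.
  → The court has jurisdiction.
The Provincial Court of Harkley:
  (a) The plaintiff resides in Selhaven, which is not Harkley, so one alternative holds. Condition met.
  (b) The operative events occurred in Rhodale, not Harkley. The proviso rescues it, though: the claim is a consumer claim. Satisfied.
  (c) The amount in controversy is USD 14,700, within the USD 75,000 ceiling, so one alternative holds. Satisfied.
  (d) The contract was executed in Harkley. Condition met.
  → Jurisdiction lies.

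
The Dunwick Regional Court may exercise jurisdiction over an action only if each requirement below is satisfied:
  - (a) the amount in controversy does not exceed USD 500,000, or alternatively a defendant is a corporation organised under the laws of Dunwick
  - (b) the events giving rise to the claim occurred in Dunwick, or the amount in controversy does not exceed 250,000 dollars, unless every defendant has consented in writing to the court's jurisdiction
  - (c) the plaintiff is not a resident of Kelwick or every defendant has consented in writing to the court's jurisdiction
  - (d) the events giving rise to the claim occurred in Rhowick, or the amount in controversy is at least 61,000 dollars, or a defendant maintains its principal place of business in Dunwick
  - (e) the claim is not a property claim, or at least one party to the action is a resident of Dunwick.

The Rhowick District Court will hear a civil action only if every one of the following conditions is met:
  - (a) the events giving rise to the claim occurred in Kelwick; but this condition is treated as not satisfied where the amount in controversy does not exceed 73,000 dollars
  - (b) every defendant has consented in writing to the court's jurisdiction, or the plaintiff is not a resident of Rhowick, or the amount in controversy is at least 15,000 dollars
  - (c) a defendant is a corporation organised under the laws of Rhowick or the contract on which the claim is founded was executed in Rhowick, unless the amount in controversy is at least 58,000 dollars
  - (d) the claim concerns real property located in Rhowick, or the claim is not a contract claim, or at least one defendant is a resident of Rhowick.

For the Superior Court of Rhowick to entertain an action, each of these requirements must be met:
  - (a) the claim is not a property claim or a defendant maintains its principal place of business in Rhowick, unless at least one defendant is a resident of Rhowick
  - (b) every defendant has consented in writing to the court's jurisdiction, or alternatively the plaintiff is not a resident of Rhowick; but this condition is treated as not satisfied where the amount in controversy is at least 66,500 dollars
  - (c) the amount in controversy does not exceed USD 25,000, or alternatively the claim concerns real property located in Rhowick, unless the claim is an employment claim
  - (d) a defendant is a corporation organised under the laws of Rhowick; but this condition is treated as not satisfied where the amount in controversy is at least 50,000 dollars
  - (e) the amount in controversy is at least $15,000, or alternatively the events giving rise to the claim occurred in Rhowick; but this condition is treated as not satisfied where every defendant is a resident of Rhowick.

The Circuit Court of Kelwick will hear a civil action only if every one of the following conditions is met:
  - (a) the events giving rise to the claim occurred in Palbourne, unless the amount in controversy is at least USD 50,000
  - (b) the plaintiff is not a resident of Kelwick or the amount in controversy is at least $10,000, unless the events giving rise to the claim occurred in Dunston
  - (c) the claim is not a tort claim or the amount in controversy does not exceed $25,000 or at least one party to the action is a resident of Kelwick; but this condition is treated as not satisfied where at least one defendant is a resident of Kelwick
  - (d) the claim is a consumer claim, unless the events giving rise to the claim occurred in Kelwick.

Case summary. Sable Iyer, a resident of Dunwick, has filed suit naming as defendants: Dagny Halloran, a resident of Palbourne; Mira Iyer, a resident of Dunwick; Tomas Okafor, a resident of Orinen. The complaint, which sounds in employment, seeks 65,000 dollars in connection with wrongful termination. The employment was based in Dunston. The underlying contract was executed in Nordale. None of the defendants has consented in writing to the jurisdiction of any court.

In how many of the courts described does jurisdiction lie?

1

The Dunwick Regional Court:
  (a) The amount in controversy is $65,000, within the USD 500,000 ceiling, so this disjunct is met. Satisfied.
  (b) The amount in controversy is 65,000 dollars, within the USD 250,000 ceiling, which satisfies one of the alternatives. Satisfied.
  (c) The plaintiff resides in Dunwick, which is not Kelwick — that alternative is enough. Met.
  (d) The amount in controversy is USD 65,000, which meets the 61,000 dollars floor — that alternative is enough. Satisfied.
  (e) The claim is an employment claim, not a property claim, so one alternative holds. Condition met.
  → Every requirement is satisfied — jurisdiction.
The Rhowick District Court:
  (a) The operative events occurred in Dunston, not Kelwick. Not met.
  (b) The plaintiff resides in Dunwick, which is not Rhowick, so this disjunct is met. Satisfied.
  (c) No defendant is a corporation; the contract was executed in Nordale, not Rhowick — every alternative fails. However, the amount in controversy is 65,000 dollars, which meets the USD 58,000 floor, so the 'unless' proviso supplies this condition. Satisfied.
  (d) The claim is an employment claim, not a contract claim — that alternative is enough. Satisfied.
  → At least one condition fails; no jurisdiction.
The Superior Court of Rhowick:
  (a) The claim is an employment claim, not a property claim, so one alternative holds. Met.
  (b) The plaintiff resides in Dunwick, which is not Rhowick — that alternative is enough. And the carve-out is inapplicable — the amount in controversy is 65,000 dollars, below the 66,500 dollars floor. Met.
  (c) The amount in controversy is $65,000, above the $25,000 ceiling; the claim does not concern real property — every alternative fails. However, the claim is an employment claim, so the 'unless' proviso supplies this condition. Satisfied.
  (d) No defendant is a corporation. Not met.
  (e) The amount in controversy is $65,000, which meets the 15,000 dollars floor, so this disjunct is met. And the carve-out is inapplicable — the defendants reside as follows — Dagny Halloran in Palbourne, Mira Iyer in Dunwick, Tomas Okafor in Orinen — not all in Rhowick. Satisfied.
  → The court lacks jurisdiction.
The Circuit Court of Kelwick:
  (a) The operative events occurred in Dunston, not Palbourne. The proviso rescues it, though: the amount in controversy is $65,000, which meets the 50,000 dollars floor. Met.
  (b) The plaintiff resides in Dunwick, which is not Kelwick, which satisfies one of the alternatives. Met.
  (c) The claim is an employment claim, not a tort claim, so this disjunct is met. The carve-out does not apply: no defendant resides in Kelwick (they reside in Palbourne, Dunwick, Orinen). Met.
  (d) The claim is an employment claim, not a consumer claim. The proviso offers no rescue either, since the operative events occurred in Dunston, not Kelwick. Fails.
  → At least one condition fails; no jurisdiction.
Courts with jurisdiction: the Dunwick Regional Court — 1 in total.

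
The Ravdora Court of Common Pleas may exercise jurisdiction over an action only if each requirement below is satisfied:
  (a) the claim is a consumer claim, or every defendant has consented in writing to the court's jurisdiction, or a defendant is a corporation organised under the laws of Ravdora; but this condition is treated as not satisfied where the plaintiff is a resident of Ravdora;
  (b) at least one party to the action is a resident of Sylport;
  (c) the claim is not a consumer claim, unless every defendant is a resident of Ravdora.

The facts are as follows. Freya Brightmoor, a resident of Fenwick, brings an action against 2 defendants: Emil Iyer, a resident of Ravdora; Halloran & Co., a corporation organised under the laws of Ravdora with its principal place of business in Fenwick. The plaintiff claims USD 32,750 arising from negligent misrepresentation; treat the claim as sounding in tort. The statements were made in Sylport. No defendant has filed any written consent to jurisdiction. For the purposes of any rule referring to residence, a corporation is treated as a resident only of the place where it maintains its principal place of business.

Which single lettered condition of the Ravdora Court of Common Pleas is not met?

The Ravdora Court of Common Pleas:
  (a) Halloran & Co. is organised under the laws of Ravdora, so this disjunct is met. And the carve-out is inapplicable — the plaintiff resides in Fenwick, not Ravdora. Met.
  (b) No party resides in Sylport. Condition not met.
  (c) The claim is a tort claim, not a consumer claim. Satisfied.
Only condition (b) fails.

(b)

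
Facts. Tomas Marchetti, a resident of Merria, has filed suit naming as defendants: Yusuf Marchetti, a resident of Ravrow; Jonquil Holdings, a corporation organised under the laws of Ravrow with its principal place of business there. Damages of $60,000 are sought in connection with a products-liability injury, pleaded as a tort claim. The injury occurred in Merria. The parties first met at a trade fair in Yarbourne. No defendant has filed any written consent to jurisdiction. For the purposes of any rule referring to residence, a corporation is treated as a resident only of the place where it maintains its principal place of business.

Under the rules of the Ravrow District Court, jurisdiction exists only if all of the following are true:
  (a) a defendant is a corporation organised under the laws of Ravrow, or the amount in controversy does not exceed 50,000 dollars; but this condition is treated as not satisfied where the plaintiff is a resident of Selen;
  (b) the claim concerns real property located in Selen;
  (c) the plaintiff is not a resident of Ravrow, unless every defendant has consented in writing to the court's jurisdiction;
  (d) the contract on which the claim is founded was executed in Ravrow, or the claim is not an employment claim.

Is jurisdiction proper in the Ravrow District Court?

No

The Ravrow District Court:
  (a) Jonquil Holdings is organised under the laws of Ravrow, so one alternative holds. The exception is not triggered, since the plaintiff resides in Merria, not Selen. Met.
  (b) The claim does not concern real property. Not met.
  (c) The plaintiff resides in Merria, which is not Ravrow. Met.
  (d) The claim is a tort claim, not an employment claim — that alternative is enough. Met.
  → At least one condition fails; no jurisdiction.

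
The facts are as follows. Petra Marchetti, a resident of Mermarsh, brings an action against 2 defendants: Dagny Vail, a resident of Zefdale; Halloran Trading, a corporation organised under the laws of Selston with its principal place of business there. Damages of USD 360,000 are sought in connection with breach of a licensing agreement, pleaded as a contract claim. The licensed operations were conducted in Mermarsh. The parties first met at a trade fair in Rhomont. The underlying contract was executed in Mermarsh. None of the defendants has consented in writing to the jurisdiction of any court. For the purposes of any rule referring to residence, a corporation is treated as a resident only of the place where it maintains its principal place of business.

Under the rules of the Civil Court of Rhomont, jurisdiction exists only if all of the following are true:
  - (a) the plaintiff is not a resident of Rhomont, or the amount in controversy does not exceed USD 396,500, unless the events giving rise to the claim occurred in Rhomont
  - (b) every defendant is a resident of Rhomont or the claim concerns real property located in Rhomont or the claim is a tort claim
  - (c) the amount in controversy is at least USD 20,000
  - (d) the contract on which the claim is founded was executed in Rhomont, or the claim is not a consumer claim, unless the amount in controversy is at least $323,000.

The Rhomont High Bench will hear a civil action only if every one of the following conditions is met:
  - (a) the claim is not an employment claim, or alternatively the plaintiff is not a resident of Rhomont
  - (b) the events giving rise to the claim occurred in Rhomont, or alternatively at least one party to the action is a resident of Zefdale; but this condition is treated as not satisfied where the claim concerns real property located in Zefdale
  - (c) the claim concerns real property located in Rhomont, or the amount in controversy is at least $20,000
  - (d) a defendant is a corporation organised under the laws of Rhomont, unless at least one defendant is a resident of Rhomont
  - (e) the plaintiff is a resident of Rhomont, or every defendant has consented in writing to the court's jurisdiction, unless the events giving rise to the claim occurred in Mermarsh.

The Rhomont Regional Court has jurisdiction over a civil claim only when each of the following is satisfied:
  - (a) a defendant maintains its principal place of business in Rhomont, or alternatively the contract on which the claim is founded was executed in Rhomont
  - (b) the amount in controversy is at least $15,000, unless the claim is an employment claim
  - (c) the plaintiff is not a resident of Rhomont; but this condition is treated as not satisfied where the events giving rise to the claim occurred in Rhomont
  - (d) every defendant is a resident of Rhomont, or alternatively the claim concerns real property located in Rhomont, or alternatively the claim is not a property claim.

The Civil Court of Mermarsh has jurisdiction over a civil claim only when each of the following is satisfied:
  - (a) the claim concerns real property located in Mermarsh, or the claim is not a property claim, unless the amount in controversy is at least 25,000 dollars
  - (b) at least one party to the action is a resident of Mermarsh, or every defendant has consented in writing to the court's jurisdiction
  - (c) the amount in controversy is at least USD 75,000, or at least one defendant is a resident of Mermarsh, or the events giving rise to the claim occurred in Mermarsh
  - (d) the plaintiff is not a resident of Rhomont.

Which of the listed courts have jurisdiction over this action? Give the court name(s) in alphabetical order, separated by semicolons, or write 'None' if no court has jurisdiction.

the Civil Court of Mermarsh

The Civil Court of Rhomont:
  (a) The plaintiff resides in Mermarsh, which is not Rhomont, so one alternative holds. Satisfied.
  (b) The defendants reside as follows — Dagny Vail in Zefdale, Halloran Trading in Selston — not all in Rhomont; the claim does not concern real property; the claim is a contract claim, not a tort claim — none of the alternatives is met. Condition not met.
  (c) The amount in controversy is $360,000, which meets the USD 20,000 floor. Satisfied.
  (d) The claim is a contract claim, not a consumer claim, which satisfies one of the alternatives. Satisfied.
  → No jurisdiction.
The Rhomont High Bench:
  (a) The claim is a contract claim, not an employment claim — that alternative is enough. Condition met.
  (b) Dagny Vail resides in Zefdale — that alternative is enough. And the carve-out is inapplicable — the claim does not concern real property. Condition met.
  (c) The amount in controversy is $360,000, which meets the $20,000 floor, so one alternative holds. Satisfied.
  (d) The corporate defendant(s) are organised in Selston, not Rhomont. Nor does the 'unless' clause help: no defendant resides in Rhomont (they reside in Zefdale, Selston). Not satisfied.
  (e) The plaintiff resides in Mermarsh, not Rhomont; no such written consent has been filed — every alternative fails. But the operative events occurred in Mermarsh, and the 'unless' clause therefore excuses the requirement. Satisfied.
  → No jurisdiction.
The Rhomont Regional Court:
  (a) The corporate defendant(s) have their principal place of business in Selston, not Rhomont; the contract was executed in Mermarsh, not Rhomont — none of the alternatives is met. Fails.
  (b) The amount in controversy is $360,000, which meets the USD 15,000 floor. Satisfied.
  (c) The plaintiff resides in Mermarsh, which is not Rhomont. And the carve-out is inapplicable — the operative events occurred in Mermarsh, not Rhomont. Satisfied.
  (d) The claim is a contract claim, not a property claim — that alternative is enough. Met.
  → No jurisdiction.
The Civil Court of Mermarsh:
  (a) The claim is a contract claim, not a property claim, so this disjunct is met. Met.
  (b) Petra Marchetti resides in Mermarsh — that alternative is enough. Satisfied.
  (c) The amount in controversy is 360,000 dollars, which meets the 75,000 dollars floor, so this disjunct is met. Condition met.
  (d) The plaintiff resides in Mermarsh, which is not Rhomont. Met.
  → All conditions met; jurisdiction exists.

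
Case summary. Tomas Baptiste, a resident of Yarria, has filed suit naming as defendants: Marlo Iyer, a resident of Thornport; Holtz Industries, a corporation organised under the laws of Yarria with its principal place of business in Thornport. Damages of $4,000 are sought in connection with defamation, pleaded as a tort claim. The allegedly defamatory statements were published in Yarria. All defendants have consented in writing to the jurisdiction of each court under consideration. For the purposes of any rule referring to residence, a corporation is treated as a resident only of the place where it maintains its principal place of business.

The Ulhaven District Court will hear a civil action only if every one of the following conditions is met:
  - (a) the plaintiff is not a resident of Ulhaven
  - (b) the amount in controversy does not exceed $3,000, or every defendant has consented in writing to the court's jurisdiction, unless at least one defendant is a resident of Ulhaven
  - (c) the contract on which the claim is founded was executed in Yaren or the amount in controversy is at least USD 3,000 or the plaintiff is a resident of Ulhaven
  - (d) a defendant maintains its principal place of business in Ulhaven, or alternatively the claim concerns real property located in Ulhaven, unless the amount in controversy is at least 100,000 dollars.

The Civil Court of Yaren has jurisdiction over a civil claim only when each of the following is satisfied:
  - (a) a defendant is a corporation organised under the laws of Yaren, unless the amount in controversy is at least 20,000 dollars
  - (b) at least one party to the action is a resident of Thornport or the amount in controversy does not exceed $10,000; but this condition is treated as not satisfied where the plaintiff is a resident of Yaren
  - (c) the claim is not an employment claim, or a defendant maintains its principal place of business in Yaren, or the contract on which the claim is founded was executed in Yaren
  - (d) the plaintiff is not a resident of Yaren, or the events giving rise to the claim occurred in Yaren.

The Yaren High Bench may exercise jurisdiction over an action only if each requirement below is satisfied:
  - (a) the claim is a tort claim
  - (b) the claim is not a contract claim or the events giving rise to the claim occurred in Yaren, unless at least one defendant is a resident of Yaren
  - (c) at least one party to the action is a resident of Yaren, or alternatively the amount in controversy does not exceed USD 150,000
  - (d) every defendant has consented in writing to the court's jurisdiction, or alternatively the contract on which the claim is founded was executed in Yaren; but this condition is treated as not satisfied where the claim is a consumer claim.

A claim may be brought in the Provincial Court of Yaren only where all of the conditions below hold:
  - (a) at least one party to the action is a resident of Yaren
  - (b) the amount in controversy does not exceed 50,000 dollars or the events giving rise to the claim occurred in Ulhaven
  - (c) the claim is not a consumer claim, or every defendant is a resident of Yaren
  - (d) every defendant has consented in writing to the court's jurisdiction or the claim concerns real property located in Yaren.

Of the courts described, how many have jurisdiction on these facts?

The Ulhaven District Court:
  (a) The plaintiff resides in Yarria, which is not Ulhaven. Condition met.
  (b) Every defendant has filed written consent — that alternative is enough. Condition met.
  (c) The amount in controversy is 4,000 dollars, which meets the $3,000 floor, so one alternative holds. Met.
  (d) The corporate defendant(s) have their principal place of business in Thornport, not Ulhaven; the claim does not concern real property — none of the alternatives is met. The proviso offers no rescue either, since the amount in controversy is USD 4,000, below the 100,000 dollars floor. Not satisfied.
  → No jurisdiction.
The Civil Court of Yaren:
  (a) The corporate defendant(s) are organised in Yarria, not Yaren. The proviso offers no rescue either, since the amount in controversy is USD 4,000, below the 20,000 dollars floor. Not satisfied.
  (b) Marlo Iyer resides in Thornport, so one alternative holds. The carve-out does not apply: the plaintiff resides in Yarria, not Yaren. Satisfied.
  (c) The claim is a tort claim, not an employment claim — that alternative is enough. Satisfied.
  (d) The plaintiff resides in Yarria, which is not Yaren, so this disjunct is met. Satisfied.
  → The court lacks jurisdiction.
The Yaren High Bench:
  (a) The claim is a tort claim. Satisfied.
  (b) The claim is a tort claim, not a contract claim, which satisfies one of the alternatives. Satisfied.
  (c) The amount in controversy is $4,000, within the 150,000 dollars ceiling — that alternative is enough. Condition met.
  (d) Every defendant has filed written consent, which satisfies one of the alternatives. The carve-out does not apply: the claim is a tort claim, not a consumer claim. Condition met.
  → Jurisdiction lies.
The Provincial Court of Yaren:
  (a) No party resides in Yaren. Condition not met.
  (b) The amount in controversy is USD 4,000, within the USD 50,000 ceiling — that alternative is enough. Met.
  (c) The claim is a tort claim, not a consumer claim — that alternative is enough. Met.
  (d) Every defendant has filed written consent — that alternative is enough. Condition met.
  → No jurisdiction.
Courts with jurisdiction: the Yaren High Bench — 1 in total.

1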